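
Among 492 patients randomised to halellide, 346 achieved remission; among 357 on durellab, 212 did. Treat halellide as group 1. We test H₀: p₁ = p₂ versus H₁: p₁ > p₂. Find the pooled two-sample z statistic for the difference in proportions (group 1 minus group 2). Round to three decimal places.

z = 3.316

p̂₁ = 346/492 = 0.703252, p̂₂ = 212/357 = 0.593838.
Pooled p̂ = (346+212)/(492+357) = 558/849 = 0.657244.
SE = √(0.225274 × 0.00483364) = 0.032998.
z = (0.703252 − 0.593838)/0.032998 = 0.109414/0.032998 = 3.316.
p-value = P(Z > 3.316) ≈ 0.0005.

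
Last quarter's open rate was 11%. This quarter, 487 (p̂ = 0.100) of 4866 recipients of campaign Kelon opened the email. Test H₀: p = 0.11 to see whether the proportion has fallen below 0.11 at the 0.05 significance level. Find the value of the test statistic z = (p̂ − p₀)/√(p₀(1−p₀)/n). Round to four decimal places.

p̂ = 487/4866 = 0.1000822.
Under H₀, SE = √(0.11·0.89/4866) = √(2.01192e-05) = 0.0044854.
z = (0.1000822 − 0.11)/0.0044854 = -0.0099178/0.0044854 = -2.2111.
p-value = P(Z < -2.211) ≈ 0.0135; since p < α = 0.05, reject H₀.

z = -2.2111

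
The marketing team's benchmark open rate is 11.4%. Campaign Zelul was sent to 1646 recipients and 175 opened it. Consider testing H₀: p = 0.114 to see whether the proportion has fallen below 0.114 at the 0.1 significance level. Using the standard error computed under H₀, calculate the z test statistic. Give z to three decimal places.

p̂ = 175/1646 = 0.10632.
Standard error under H₀: √(0.114×0.886/1646) = 0.00783.
z = (0.10632 − 0.114)/0.00783 = -0.00768/0.00783 = -0.981.
p-value = P(Z < -0.981) ≈ 0.1634. With α = 0.1, fail to reject H₀.

z = -0.981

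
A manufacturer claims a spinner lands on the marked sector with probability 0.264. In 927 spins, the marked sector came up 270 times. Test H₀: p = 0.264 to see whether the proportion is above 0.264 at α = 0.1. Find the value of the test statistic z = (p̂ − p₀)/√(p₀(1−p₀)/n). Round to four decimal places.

z = 1.8830

p̂ = 270/927 = 0.291262.
Under H₀, SE = √(0.264·0.736/927) = √(0.000209605) = 0.014478.
z = (0.291262 − 0.264)/0.014478 = 0.027262/0.014478 = 1.8830.
p-value = P(Z > 1.883) ≈ 0.0298. With α = 0.1, reject H₀.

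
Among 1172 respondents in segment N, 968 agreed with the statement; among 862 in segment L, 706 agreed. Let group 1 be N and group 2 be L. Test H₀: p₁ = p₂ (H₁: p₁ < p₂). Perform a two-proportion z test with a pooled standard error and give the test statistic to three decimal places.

z = 0.404

p̂₁ = 968/1172 ≈ 0.825939, p̂₂ = 706/862 ≈ 0.819026.
Pooled p̂ = (968+706)/(1172+862) = 1674/2034 = 0.823009.
SE = √(p̂(1−p̂)(1/n₁+1/n₂)) = √(0.823009·0.176991·0.00201334) = √(0.000293273) = 0.017125.
z = (0.825939 − 0.819026)/0.017125 = 0.006913/0.017125 = 0.404.
p-value = P(Z < 0.404) ≈ 0.6568.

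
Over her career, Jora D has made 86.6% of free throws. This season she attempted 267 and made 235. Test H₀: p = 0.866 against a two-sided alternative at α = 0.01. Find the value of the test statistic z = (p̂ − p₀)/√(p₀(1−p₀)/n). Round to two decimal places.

p̂ = 235/267 ≈ 0.8801.
SE = √(p₀(1−p₀)/n) = √(0.11604/267) = 0.0208.
z = (0.8801 − 0.866)/0.0208 = 0.0141/0.0208 = 0.68.
p-value = 2·P(Z > 0.679) ≈ 0.4973, so at α = 0.01 we fail to reject H₀.

z = 0.68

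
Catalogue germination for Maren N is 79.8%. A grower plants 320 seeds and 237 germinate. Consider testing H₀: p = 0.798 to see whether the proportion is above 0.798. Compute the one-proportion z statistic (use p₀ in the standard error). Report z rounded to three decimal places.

z = -2.556

p̂ = 237/320 ≈ 0.740625.
Under H₀, SE = √(0.798·0.202/320) = √(0.000503738) = 0.022444.
z = (0.740625 − 0.798)/0.022444 = -0.057375/0.022444 = -2.556.
p-value = P(Z > -2.556) ≈ 0.9947.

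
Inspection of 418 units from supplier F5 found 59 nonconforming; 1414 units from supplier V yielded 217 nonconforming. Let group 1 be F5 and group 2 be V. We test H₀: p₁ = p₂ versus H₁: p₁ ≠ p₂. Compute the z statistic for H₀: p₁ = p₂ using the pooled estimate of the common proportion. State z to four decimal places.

p̂₁ = 59/418 = 0.141148, p̂₂ = 217/1414 = 0.153465.
Pooled p̂ = (59+217)/(418+1414) = 276/1832 = 0.150655.
SE = √(p̂(1−p̂)(1/n₁+1/n₂)) = √(0.150655·0.849345·0.00309956) = √(0.000396614) = 0.019915.
z = (0.141148 − 0.153465)/0.019915 = -0.012317/0.019915 = -0.6185.

z = -0.6185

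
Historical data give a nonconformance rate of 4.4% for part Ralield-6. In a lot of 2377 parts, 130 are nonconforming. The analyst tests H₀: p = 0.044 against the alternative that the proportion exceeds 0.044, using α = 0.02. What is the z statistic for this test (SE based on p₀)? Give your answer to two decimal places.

z = 2.54

p̂ = 130/2377 = 0.05469.
SE = √(p₀(1−p₀)/n) = √(0.042064/2377) = 0.00421.
z = (0.05469 − 0.044)/0.00421 = 0.01069/0.00421 = 2.54.
p-value = P(Z > 2.541) ≈ 0.0055; since p < α = 0.02, reject H₀.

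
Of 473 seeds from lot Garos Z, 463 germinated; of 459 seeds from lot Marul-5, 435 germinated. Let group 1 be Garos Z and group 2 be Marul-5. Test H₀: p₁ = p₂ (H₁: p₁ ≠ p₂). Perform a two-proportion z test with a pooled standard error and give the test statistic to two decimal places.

p̂₁ = 463/473 ≈ 0.9789, p̂₂ = 435/459 ≈ 0.9477.
Pooled p̂ = (463+435)/(473+459) = 898/932 = 0.9635.
SE = √(p̂(1−p̂)(1/n₁+1/n₂)) = √(0.9635·0.0365·0.00429281) = √(0.000150892) = 0.0123.
z = (0.9789 − 0.9477)/0.0123 = 0.0312/0.0123 = 2.54.

z = 2.54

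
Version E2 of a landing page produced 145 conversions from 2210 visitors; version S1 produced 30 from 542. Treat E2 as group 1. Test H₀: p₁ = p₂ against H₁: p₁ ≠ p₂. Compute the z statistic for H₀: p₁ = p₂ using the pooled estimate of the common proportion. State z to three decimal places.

z = 0.877

p̂₁ = 145/2210 ≈ 0.06561, p̂₂ = 30/542 ≈ 0.05535.
Pooled p̂ = (145+30)/(2210+542) = 175/2752 = 0.06359.
SE = √(0.0595464 × 0.00229751) = 0.01170.
z = (0.06561 − 0.05535)/0.01170 = 0.01026/0.01170 = 0.877.
p-value = 2·P(Z > 0.877) ≈ 0.3804.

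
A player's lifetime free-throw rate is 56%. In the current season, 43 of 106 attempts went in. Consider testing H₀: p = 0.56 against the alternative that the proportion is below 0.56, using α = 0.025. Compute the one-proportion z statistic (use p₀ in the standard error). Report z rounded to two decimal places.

z = -3.20

p̂ = 43/106 ≈ 0.4057.
SE = √(p₀(1−p₀)/n) = √(0.2464/106) = 0.0482.
z = (0.4057 − 0.56)/0.0482 = -0.1543/0.0482 = -3.20.
p-value = P(Z < -3.201) ≈ 0.0007; since p < α = 0.025, reject H₀.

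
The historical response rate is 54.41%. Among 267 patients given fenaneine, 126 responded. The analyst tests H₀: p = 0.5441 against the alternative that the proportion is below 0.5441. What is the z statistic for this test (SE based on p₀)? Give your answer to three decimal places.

z = -2.368

p̂ = 126/267 ≈ 0.47191.
SE = √(p₀(1−p₀)/n) = √(0.24806/267) = 0.03048.
z = (0.47191 − 0.5441)/0.03048 = -0.07219/0.03048 = -2.368.
p-value = P(Z < -2.368) ≈ 0.0089.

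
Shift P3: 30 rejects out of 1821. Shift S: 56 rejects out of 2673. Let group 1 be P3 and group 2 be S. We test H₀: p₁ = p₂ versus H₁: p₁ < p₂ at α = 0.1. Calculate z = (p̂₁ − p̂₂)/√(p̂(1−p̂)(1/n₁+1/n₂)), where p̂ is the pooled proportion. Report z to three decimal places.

z = -1.075

p̂₁ = 30/1821 = 0.016474, p̂₂ = 56/2673 = 0.020950.
Pooled p̂ = (30+56)/(1821+2673) = 86/4494 = 0.019137.
SE = √(p̂(1−p̂)(1/n₁+1/n₂)) = √(0.019137·0.980863·0.00092326) = √(1.733e-05) = 0.004163.
z = (0.016474 − 0.020950)/0.004163 = -0.004476/0.004163 = -1.075.
p-value = P(Z < -1.075) ≈ 0.1412. With α = 0.1, fail to reject H₀.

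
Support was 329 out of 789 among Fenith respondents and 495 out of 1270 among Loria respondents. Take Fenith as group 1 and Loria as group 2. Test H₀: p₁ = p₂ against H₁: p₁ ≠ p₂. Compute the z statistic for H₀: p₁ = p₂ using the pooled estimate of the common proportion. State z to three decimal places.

z = 1.226

p̂₁ = 329/789 ≈ 0.41698, p̂₂ = 495/1270 ≈ 0.38976.
Pooled p̂ = (329+495)/(789+1270) = 824/2059 = 0.40019.
SE = √(0.240039 × 0.00205483) = 0.02221.
z = (0.41698 − 0.38976)/0.02221 = 0.02722/0.02221 = 1.226.
Two-sided p-value ≈ 2·Φ(−1.226) = 0.2203.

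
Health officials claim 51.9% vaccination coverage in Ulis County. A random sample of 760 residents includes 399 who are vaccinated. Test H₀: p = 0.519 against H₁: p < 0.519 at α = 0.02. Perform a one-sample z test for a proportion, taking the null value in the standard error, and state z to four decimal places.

z = 0.3311

p̂ = 399/760 = 0.525000.
SE = √(p₀(1−p₀)/n) = √(0.24964/760) = 0.018124.
z = (0.525000 − 0.519)/0.018124 = 0.006000/0.018124 = 0.3311.
p-value = P(Z < 0.331) ≈ 0.6297; since p > α = 0.02, fail to reject H₀.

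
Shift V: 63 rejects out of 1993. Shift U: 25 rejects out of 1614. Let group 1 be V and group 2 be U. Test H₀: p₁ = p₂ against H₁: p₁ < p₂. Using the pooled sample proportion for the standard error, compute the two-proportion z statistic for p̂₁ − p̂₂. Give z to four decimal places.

z = 3.1205

p̂₁ = 63/1993 ≈ 0.0316106, p̂₂ = 25/1614 ≈ 0.0154895.
Pooled p̂ = (63+25)/(1993+1614) = 88/3607 = 0.0243970.
SE = √(0.0238018 × 0.00112133) = 0.0051662.
z = (0.0316106 − 0.0154895)/0.0051662 = 0.0161211/0.0051662 = 3.1205.
p-value = P(Z < 3.120) ≈ 0.9991.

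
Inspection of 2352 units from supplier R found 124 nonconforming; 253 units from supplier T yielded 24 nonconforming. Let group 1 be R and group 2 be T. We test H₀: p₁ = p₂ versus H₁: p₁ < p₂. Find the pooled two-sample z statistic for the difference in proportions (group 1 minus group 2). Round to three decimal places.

z = -2.751

p̂₁ = 124/2352 = 0.05272, p̂₂ = 24/253 = 0.09486.
Pooled p̂ = (124+24)/(2352+253) = 148/2605 = 0.05681.
SE = √(0.053586 × 0.00437774) = 0.01532.
z = (0.05272 − 0.09486)/0.01532 = -0.04214/0.01532 = -2.751.
p-value = P(Z < -2.751) ≈ 0.0030.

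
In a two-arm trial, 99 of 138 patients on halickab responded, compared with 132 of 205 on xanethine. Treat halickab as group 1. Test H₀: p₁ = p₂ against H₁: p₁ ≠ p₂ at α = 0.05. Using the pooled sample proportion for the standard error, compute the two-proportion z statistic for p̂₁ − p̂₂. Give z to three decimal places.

p̂₁ = 99/138 ≈ 0.71739, p̂₂ = 132/205 ≈ 0.64390.
Pooled p̂ = (99+132)/(138+205) = 231/343 = 0.67347.
SE = √(0.219908 × 0.0121244) = 0.05164.
z = (0.71739 − 0.64390)/0.05164 = 0.07349/0.05164 = 1.423.
Two-sided p-value ≈ 2·Φ(−1.423) = 0.1547; since p > α = 0.05, fail to reject H₀.

z = 1.423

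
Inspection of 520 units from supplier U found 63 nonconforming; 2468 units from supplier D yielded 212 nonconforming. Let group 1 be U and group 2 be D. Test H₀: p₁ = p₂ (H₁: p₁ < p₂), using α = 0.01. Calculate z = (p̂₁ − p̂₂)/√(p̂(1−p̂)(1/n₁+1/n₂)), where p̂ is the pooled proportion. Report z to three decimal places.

p̂₁ = 63/520 = 0.12115, p̂₂ = 212/2468 = 0.08590.
Pooled p̂ = (63+212)/(520+2468) = 275/2988 = 0.09203.
SE = √(0.0835644 × 0.00232826) = 0.01395.
z = (0.12115 − 0.08590)/0.01395 = 0.03525/0.01395 = 2.527.
p-value = P(Z < 2.527) ≈ 0.9943. With α = 0.01, fail to reject H₀.

z = 2.527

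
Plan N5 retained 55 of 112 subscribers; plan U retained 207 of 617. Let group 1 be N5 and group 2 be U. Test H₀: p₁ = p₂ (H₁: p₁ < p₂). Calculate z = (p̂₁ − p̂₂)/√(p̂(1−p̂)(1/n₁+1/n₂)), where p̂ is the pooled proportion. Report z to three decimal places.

z = 3.157

p̂₁ = 55/112 ≈ 0.49107, p̂₂ = 207/617 ≈ 0.33549.
Pooled p̂ = (55+207)/(112+617) = 262/729 = 0.35940.
SE = √(p̂(1−p̂)(1/n₁+1/n₂)) = √(0.35940·0.64060·0.0105493) = √(0.00242878) = 0.04928.
z = (0.49107 − 0.33549)/0.04928 = 0.15558/0.04928 = 3.157.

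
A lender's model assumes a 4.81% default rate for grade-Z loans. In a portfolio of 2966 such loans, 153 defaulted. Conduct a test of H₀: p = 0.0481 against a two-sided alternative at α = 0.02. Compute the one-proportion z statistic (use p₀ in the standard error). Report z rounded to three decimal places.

p̂ = 153/2966 = 0.051585.
SE = √(p₀(1−p₀)/n) = √(0.045786/2966) = 0.003929.
z = (0.051585 − 0.0481)/0.003929 = 0.003485/0.003929 = 0.887.
Two-sided p-value ≈ 2·Φ(−0.887) = 0.3751. With α = 0.02, fail to reject H₀.

z = 0.887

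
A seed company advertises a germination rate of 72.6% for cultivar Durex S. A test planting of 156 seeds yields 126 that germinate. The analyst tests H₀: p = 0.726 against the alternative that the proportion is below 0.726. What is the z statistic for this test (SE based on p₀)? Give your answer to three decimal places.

p̂ = 126/156 = 0.80769.
Under H₀, SE = √(0.726·0.274/156) = √(0.00127515) = 0.03571.
z = (0.80769 − 0.726)/0.03571 = 0.08169/0.03571 = 2.288.
p-value = P(Z < 2.288) ≈ 0.9889.

z = 2.288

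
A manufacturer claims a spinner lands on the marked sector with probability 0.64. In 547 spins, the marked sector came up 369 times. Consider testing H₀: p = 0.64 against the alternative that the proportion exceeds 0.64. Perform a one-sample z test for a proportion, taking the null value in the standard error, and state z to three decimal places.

p̂ = 369/547 = 0.674589.
SE = √(p₀(1−p₀)/n) = √(0.2304/547) = 0.020523.
z = (0.674589 − 0.64)/0.020523 = 0.034589/0.020523 = 1.685.

z = 1.685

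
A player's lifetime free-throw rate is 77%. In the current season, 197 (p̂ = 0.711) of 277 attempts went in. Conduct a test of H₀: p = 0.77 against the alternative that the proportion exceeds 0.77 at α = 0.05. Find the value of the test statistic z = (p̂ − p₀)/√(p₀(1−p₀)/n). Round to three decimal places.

z = -2.326

p̂ = 197/277 ≈ 0.711191.
Under H₀, SE = √(0.77·0.23/277) = √(0.00063935) = 0.025285.
z = (0.711191 − 0.77)/0.025285 = -0.058809/0.025285 = -2.326.
p-value = P(Z > -2.326) ≈ 0.9900; since p > α = 0.05, fail to reject H₀.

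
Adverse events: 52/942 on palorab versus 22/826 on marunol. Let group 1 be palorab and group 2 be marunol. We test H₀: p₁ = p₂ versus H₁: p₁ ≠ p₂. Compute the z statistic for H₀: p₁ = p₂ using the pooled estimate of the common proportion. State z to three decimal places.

p̂₁ = 52/942 = 0.055202, p̂₂ = 22/826 = 0.026634.
Pooled p̂ = (52+22)/(942+826) = 74/1768 = 0.041855.
SE = √(0.0401033 × 0.00227222) = 0.009546.
z = (0.055202 − 0.026634)/0.009546 = 0.028568/0.009546 = 2.993.

z = 2.993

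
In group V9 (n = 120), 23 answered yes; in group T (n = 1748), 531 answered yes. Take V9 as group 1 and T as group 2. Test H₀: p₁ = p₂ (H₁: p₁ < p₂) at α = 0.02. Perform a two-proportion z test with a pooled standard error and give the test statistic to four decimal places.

p̂₁ = 23/120 = 0.191667, p̂₂ = 531/1748 = 0.303776.
Pooled p̂ = (23+531)/(120+1748) = 554/1868 = 0.296574.
SE = √(0.208618 × 0.00890542) = 0.043103.
z = (0.191667 − 0.303776)/0.043103 = -0.112109/0.043103 = -2.6010.
p-value = P(Z < -2.601) ≈ 0.0046. With α = 0.02, reject H₀.

z = -2.6010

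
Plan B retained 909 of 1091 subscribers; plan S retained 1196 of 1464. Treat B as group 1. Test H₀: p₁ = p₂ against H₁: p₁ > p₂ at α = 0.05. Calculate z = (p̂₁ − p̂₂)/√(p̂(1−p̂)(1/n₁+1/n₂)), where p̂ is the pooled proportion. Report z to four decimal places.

z = 1.0660

p̂₁ = 909/1091 = 0.833181, p̂₂ = 1196/1464 = 0.816940.
Pooled p̂ = (909+1196)/(1091+1464) = 2105/2555 = 0.823875.
SE = √(0.145105 × 0.00159965) = 0.015235.
z = (0.833181 − 0.816940)/0.015235 = 0.016241/0.015235 = 1.0660.
p-value = P(Z > 1.066) ≈ 0.1432. With α = 0.05, fail to reject H₀.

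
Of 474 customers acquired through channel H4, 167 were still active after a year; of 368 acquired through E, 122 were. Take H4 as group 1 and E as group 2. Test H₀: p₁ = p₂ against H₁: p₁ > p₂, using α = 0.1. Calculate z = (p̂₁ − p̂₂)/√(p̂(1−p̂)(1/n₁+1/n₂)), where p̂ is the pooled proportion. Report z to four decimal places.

z = 0.6305

p̂₁ = 167/474 ≈ 0.352321, p̂₂ = 122/368 ≈ 0.331522.
Pooled p̂ = (167+122)/(474+368) = 289/842 = 0.343230.
SE = √(p̂(1−p̂)(1/n₁+1/n₂)) = √(0.343230·0.656770·0.0048271) = √(0.00108814) = 0.032987.
z = (0.352321 − 0.331522)/0.032987 = 0.020799/0.032987 = 0.6305.
p-value = P(Z > 0.631) ≈ 0.2642; since p > α = 0.1, fail to reject H₀.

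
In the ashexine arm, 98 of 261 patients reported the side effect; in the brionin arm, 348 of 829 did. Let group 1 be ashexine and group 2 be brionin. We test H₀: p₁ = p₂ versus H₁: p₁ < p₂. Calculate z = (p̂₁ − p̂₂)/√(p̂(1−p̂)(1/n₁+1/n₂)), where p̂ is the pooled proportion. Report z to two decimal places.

z = -1.27

p̂₁ = 98/261 ≈ 0.3755, p̂₂ = 348/829 ≈ 0.4198.
Pooled p̂ = (98+348)/(261+829) = 446/1090 = 0.4092.
SE = √(0.241751 × 0.00503769) = 0.0349.
z = (0.3755 − 0.4198)/0.0349 = -0.0443/0.0349 = -1.27.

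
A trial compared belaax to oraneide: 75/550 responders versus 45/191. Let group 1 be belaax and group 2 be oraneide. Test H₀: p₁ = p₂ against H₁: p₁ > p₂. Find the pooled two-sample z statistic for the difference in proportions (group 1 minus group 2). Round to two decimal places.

p̂₁ = 75/550 ≈ 0.1364, p̂₂ = 45/191 ≈ 0.2356.
Pooled p̂ = (75+45)/(550+191) = 120/741 = 0.1619.
SE = √(p̂(1−p̂)(1/n₁+1/n₂)) = √(0.1619·0.8381·0.00705378) = √(0.000957323) = 0.0309.
z = (0.1364 − 0.2356)/0.0309 = -0.0992/0.0309 = -3.21.
p-value = P(Z > -3.207) ≈ 0.9993.

z = -3.21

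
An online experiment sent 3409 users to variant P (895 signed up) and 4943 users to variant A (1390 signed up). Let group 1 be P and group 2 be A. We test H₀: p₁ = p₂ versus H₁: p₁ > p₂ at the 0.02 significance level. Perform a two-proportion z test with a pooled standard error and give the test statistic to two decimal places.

z = -1.88

p̂₁ = 895/3409 ≈ 0.26254, p̂₂ = 1390/4943 ≈ 0.28121.
Pooled p̂ = (895+1390)/(3409+4943) = 2285/8352 = 0.27359.
SE = √(p̂(1−p̂)(1/n₁+1/n₂)) = √(0.27359·0.72641·0.000495647) = √(9.85036e-05) = 0.00992.
z = (0.26254 − 0.28121)/0.00992 = -0.01867/0.00992 = -1.88.
p-value = P(Z > -1.881) ≈ 0.9700, so at α = 0.02 we fail to reject H₀.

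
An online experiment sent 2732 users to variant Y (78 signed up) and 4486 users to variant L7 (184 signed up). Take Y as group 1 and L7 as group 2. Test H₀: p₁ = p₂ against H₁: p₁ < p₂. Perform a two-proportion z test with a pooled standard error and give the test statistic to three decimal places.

p̂₁ = 78/2732 ≈ 0.028551, p̂₂ = 184/4486 ≈ 0.041016.
Pooled p̂ = (78+184)/(2732+4486) = 262/7218 = 0.036298.
SE = √(p̂(1−p̂)(1/n₁+1/n₂)) = √(0.036298·0.963702·0.000588948) = √(2.06017e-05) = 0.004539.
z = (0.028551 − 0.041016)/0.004539 = -0.012465/0.004539 = -2.746.
p-value = P(Z < -2.746) ≈ 0.0030.

z = -2.746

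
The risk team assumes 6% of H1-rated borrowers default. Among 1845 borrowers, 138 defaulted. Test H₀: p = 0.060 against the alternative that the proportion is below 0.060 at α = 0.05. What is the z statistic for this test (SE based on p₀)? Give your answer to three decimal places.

z = 2.676

p̂ = 138/1845 ≈ 0.07480.
Under H₀, SE = √(0.06·0.94/1845) = √(3.05691e-05) = 0.00553.
z = (0.07480 − 0.06)/0.00553 = 0.01480/0.00553 = 2.676.
p-value = P(Z < 2.676) ≈ 0.9963. With α = 0.05, fail to reject H₀.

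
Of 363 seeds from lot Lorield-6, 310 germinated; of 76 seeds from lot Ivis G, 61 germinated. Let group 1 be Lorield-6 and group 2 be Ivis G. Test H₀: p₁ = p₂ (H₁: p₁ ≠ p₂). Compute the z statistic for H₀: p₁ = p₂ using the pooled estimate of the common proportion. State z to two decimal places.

p̂₁ = 310/363 = 0.8540, p̂₂ = 61/76 = 0.8026.
Pooled p̂ = (310+61)/(363+76) = 371/439 = 0.8451.
SE = √(0.130904 × 0.0159127) = 0.0456.
z = (0.8540 − 0.8026)/0.0456 = 0.0514/0.0456 = 1.13.
p-value = 2·P(Z > 1.125) ≈ 0.2604.

z = 1.13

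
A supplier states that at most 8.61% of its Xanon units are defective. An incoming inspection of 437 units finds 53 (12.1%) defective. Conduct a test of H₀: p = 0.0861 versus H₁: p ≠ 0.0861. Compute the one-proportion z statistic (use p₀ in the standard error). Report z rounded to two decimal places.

p̂ = 53/437 = 0.12128.
Under H₀, SE = √(0.0861·0.9139/437) = √(0.000180061) = 0.01342.
z = (0.12128 − 0.0861)/0.01342 = 0.03518/0.01342 = 2.62.
Two-sided p-value ≈ 2·Φ(−2.622) = 0.0087.

z = 2.62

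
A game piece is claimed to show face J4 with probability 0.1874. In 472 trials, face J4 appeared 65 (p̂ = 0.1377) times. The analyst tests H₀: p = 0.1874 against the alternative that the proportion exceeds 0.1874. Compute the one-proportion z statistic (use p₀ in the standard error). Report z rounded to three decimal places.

z = -2.766

p̂ = 65/472 = 0.137712.
SE = √(p₀(1−p₀)/n) = √(0.15228/472) = 0.017962.
z = (0.137712 − 0.1874)/0.017962 = -0.049688/0.017962 = -2.766.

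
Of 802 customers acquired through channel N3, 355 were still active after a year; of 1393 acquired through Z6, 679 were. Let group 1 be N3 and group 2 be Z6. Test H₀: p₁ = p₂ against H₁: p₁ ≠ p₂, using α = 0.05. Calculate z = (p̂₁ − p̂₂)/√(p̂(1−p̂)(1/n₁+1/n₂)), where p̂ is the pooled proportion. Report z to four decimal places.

p̂₁ = 355/802 = 0.442643, p̂₂ = 679/1393 = 0.487437.
Pooled p̂ = (355+679)/(802+1393) = 1034/2195 = 0.471071.
SE = √(0.249163 × 0.00196476) = 0.022126.
z = (0.442643 − 0.487437)/0.022126 = -0.044794/0.022126 = -2.0245.
Two-sided p-value ≈ 2·Φ(−2.025) = 0.0429, so at α = 0.05 we reject H₀.

z = -2.0245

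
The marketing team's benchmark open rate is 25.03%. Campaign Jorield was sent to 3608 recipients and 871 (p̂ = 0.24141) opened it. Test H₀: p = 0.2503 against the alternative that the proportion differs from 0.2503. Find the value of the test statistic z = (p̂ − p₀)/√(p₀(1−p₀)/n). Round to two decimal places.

p̂ = 871/3608 = 0.24141.
Standard error under H₀: √(0.2503×0.7497/3608) = 0.00721.
z = (0.24141 − 0.2503)/0.00721 = -0.00889/0.00721 = -1.23.
p-value = 2·P(Z > 1.233) ≈ 0.2176.

z = -1.23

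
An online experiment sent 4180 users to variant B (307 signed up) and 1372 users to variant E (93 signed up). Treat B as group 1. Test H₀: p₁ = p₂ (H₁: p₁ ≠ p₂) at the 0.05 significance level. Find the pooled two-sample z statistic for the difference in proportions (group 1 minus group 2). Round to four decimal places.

z = 0.7036

p̂₁ = 307/4180 = 0.0734450, p̂₂ = 93/1372 = 0.0677843.
Pooled p̂ = (307+93)/(4180+1372) = 400/5552 = 0.0720461.
SE = √(p̂(1−p̂)(1/n₁+1/n₂)) = √(0.0720461·0.9279539·0.000968097) = √(6.47226e-05) = 0.0080450.
z = (0.0734450 − 0.0677843)/0.0080450 = 0.0056607/0.0080450 = 0.7036.
p-value = 2·P(Z > 0.704) ≈ 0.4817. With α = 0.05, fail to reject H₀.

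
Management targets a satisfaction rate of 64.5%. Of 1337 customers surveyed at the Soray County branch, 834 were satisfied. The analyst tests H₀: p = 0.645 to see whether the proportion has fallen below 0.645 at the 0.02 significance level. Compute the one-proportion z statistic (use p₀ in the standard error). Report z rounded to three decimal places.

p̂ = 834/1337 ≈ 0.62378.
Under H₀, SE = √(0.645·0.355/1337) = √(0.00017126) = 0.01309.
z = (0.62378 − 0.645)/0.01309 = -0.02122/0.01309 = -1.621.
p-value = P(Z < -1.621) ≈ 0.0525. With α = 0.02, fail to reject H₀.

z = -1.621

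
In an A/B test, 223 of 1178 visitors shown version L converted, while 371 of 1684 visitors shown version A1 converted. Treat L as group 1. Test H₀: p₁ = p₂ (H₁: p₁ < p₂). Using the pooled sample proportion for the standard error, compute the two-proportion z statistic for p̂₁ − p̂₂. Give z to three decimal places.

z = -2.013

p̂₁ = 223/1178 ≈ 0.189304, p̂₂ = 371/1684 ≈ 0.220309.
Pooled p̂ = (223+371)/(1178+1684) = 594/2862 = 0.207547.
SE = √(p̂(1−p̂)(1/n₁+1/n₂)) = √(0.207547·0.792453·0.00144272) = √(0.000237286) = 0.015404.
z = (0.189304 − 0.220309)/0.015404 = -0.031005/0.015404 = -2.013.
p-value = P(Z < -2.013) ≈ 0.0221.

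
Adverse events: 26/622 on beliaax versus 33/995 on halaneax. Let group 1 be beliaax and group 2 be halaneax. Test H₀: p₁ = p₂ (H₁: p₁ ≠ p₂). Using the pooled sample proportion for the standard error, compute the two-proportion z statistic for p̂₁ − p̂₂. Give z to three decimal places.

z = 0.901

p̂₁ = 26/622 = 0.04180, p̂₂ = 33/995 = 0.03317.
Pooled p̂ = (26+33)/(622+995) = 59/1617 = 0.03649.
SE = √(0.035156 × 0.00261274) = 0.00958.
z = (0.04180 − 0.03317)/0.00958 = 0.00863/0.00958 = 0.901.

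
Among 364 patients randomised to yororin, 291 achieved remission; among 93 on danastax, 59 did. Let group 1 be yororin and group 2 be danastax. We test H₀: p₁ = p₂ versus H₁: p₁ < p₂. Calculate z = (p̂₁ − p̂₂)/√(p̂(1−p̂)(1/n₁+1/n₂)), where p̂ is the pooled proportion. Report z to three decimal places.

z = 3.354

p̂₁ = 291/364 ≈ 0.79945, p̂₂ = 59/93 ≈ 0.63441.
Pooled p̂ = (291+59)/(364+93) = 350/457 = 0.76586.
SE = √(p̂(1−p̂)(1/n₁+1/n₂)) = √(0.76586·0.23414·0.0134999) = √(0.00242076) = 0.04920.
z = (0.79945 − 0.63441)/0.04920 = 0.16504/0.04920 = 3.354.
p-value = P(Z < 3.354) ≈ 0.9996.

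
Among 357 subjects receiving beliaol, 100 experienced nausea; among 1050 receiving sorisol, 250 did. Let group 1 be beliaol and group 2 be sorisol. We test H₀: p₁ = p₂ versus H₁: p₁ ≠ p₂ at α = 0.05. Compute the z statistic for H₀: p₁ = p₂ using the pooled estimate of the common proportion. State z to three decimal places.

z = 1.586

p̂₁ = 100/357 ≈ 0.28011, p̂₂ = 250/1050 ≈ 0.23810.
Pooled p̂ = (100+250)/(357+1050) = 350/1407 = 0.24876.
SE = √(0.186877 × 0.0037535) = 0.02648.
z = (0.28011 − 0.23810)/0.02648 = 0.04201/0.02648 = 1.586.
Two-sided p-value ≈ 2·Φ(−1.586) = 0.1126, so at α = 0.05 we fail to reject H₀.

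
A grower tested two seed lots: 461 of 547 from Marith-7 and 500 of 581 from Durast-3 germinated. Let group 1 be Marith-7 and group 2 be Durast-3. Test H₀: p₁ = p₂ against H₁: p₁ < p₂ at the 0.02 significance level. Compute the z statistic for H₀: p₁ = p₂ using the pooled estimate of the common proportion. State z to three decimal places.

z = -0.842

p̂₁ = 461/547 = 0.84278, p̂₂ = 500/581 = 0.86059.
Pooled p̂ = (461+500)/(547+581) = 961/1128 = 0.85195.
SE = √(p̂(1−p̂)(1/n₁+1/n₂)) = √(0.85195·0.14805·0.00354932) = √(0.00044768) = 0.02116.
z = (0.84278 − 0.86059)/0.02116 = -0.01781/0.02116 = -0.842.
p-value = P(Z < -0.842) ≈ 0.2000. With α = 0.02, fail to reject H₀.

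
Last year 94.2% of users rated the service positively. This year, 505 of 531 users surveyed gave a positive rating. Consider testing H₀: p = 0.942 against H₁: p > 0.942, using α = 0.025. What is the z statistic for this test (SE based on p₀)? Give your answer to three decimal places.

z = 0.891

p̂ = 505/531 ≈ 0.951036.
Standard error under H₀: √(0.942×0.058/531) = 0.010144.
z = (0.951036 − 0.942)/0.010144 = 0.009036/0.010144 = 0.891.
p-value = P(Z > 0.891) ≈ 0.1865. With α = 0.025, fail to reject H₀.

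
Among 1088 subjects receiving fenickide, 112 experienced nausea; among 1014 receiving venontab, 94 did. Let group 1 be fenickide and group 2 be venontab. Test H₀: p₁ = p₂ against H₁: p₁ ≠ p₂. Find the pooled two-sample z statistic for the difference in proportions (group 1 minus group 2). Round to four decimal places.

p̂₁ = 112/1088 ≈ 0.102941, p̂₂ = 94/1014 ≈ 0.092702.
Pooled p̂ = (112+94)/(1088+1014) = 206/2102 = 0.098002.
SE = √(0.0883975 × 0.00190531) = 0.012978.
z = (0.102941 − 0.092702)/0.012978 = 0.010239/0.012978 = 0.7890.
p-value = 2·P(Z > 0.789) ≈ 0.4301.

z = 0.7890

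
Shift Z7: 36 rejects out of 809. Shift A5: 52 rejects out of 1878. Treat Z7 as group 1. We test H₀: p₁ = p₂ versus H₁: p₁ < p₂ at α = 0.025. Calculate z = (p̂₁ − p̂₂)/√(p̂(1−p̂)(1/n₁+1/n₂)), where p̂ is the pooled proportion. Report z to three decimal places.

z = 2.246

p̂₁ = 36/809 ≈ 0.044499, p̂₂ = 52/1878 ≈ 0.027689.
Pooled p̂ = (36+52)/(809+1878) = 88/2687 = 0.032750.
SE = √(0.0316777 × 0.00176858) = 0.007485.
z = (0.044499 − 0.027689)/0.007485 = 0.016810/0.007485 = 2.246.
p-value = P(Z < 2.246) ≈ 0.9876, so at α = 0.025 we fail to reject H₀.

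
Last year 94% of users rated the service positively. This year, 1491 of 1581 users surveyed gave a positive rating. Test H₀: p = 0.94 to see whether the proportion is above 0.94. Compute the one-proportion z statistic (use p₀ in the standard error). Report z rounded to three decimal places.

z = 0.515

p̂ = 1491/1581 ≈ 0.943074.
Standard error under H₀: √(0.94×0.06/1581) = 0.005973.
z = (0.943074 − 0.94)/0.005973 = 0.003074/0.005973 = 0.515.
p-value = P(Z > 0.515) ≈ 0.3034.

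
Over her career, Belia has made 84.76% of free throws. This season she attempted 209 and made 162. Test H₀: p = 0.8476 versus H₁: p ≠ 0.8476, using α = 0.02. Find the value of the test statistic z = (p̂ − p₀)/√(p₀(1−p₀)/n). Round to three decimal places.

z = -2.915

p̂ = 162/209 = 0.775120.
Under H₀, SE = √(0.8476·0.1524/209) = √(0.000618059) = 0.024861.
z = (0.775120 − 0.8476)/0.024861 = -0.072480/0.024861 = -2.915.
p-value = 2·P(Z > 2.915) ≈ 0.0036. With α = 0.02, reject H₀.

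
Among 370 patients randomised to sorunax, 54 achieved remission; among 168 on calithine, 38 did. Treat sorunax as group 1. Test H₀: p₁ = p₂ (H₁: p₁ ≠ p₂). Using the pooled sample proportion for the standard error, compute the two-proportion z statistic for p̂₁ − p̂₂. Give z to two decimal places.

p̂₁ = 54/370 = 0.1459, p̂₂ = 38/168 = 0.2262.
Pooled p̂ = (54+38)/(370+168) = 92/538 = 0.1710.
SE = √(0.141761 × 0.00865508) = 0.0350.
z = (0.1459 − 0.2262)/0.0350 = -0.0803/0.0350 = -2.29.

z = -2.29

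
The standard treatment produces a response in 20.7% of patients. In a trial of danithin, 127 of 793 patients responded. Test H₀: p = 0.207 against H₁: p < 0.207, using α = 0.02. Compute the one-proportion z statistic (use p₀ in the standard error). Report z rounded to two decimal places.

p̂ = 127/793 = 0.16015.
Under H₀, SE = √(0.207·0.793/793) = √(0.000207) = 0.01439.
z = (0.16015 − 0.207)/0.01439 = -0.04685/0.01439 = -3.26.
p-value = P(Z < -3.256) ≈ 0.0006; since p < α = 0.02, reject H₀.

z = -3.26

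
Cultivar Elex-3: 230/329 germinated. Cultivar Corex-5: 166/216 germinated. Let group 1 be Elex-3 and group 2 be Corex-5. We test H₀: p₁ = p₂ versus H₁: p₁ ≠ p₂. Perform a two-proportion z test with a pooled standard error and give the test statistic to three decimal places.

z = -1.779

p̂₁ = 230/329 = 0.69909, p̂₂ = 166/216 = 0.76852.
Pooled p̂ = (230+166)/(329+216) = 396/545 = 0.72661.
SE = √(0.19865 × 0.00766914) = 0.03903.
z = (0.69909 − 0.76852)/0.03903 = -0.06943/0.03903 = -1.779.
p-value = 2·P(Z > 1.779) ≈ 0.0753.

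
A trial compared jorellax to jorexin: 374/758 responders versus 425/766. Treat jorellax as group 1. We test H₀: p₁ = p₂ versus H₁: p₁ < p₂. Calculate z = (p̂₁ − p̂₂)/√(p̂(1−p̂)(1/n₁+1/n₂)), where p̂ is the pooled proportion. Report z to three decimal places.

p̂₁ = 374/758 ≈ 0.49340, p̂₂ = 425/766 ≈ 0.55483.
Pooled p̂ = (374+425)/(758+766) = 799/1524 = 0.52428.
SE = √(0.249411 × 0.00262474) = 0.02559.
z = (0.49340 − 0.55483)/0.02559 = -0.06143/0.02559 = -2.401.
p-value = P(Z < -2.401) ≈ 0.0082.

z = -2.401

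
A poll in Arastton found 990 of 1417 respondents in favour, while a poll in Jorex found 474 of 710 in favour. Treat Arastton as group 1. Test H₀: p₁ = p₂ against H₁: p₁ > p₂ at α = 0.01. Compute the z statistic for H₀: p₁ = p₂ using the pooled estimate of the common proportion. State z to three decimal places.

z = 1.458

p̂₁ = 990/1417 = 0.69866, p̂₂ = 474/710 = 0.66761.
Pooled p̂ = (990+474)/(1417+710) = 1464/2127 = 0.68829.
SE = √(p̂(1−p̂)(1/n₁+1/n₂)) = √(0.68829·0.31171·0.00211417) = √(0.000453585) = 0.02130.
z = (0.69866 − 0.66761)/0.02130 = 0.03105/0.02130 = 1.458.
p-value = P(Z > 1.458) ≈ 0.0724, so at α = 0.01 we fail to reject H₀.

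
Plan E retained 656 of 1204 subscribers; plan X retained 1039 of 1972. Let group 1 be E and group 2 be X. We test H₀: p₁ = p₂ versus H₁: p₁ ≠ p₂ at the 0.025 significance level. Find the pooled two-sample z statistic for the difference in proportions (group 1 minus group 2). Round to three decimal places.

z = 0.985

p̂₁ = 656/1204 ≈ 0.54485, p̂₂ = 1039/1972 ≈ 0.52688.
Pooled p̂ = (656+1039)/(1204+1972) = 1695/3176 = 0.53369.
SE = √(0.248865 × 0.00133766) = 0.01825.
z = (0.54485 − 0.52688)/0.01825 = 0.01797/0.01825 = 0.985.
Two-sided p-value ≈ 2·Φ(−0.985) = 0.3246; since p > α = 0.025, fail to reject H₀.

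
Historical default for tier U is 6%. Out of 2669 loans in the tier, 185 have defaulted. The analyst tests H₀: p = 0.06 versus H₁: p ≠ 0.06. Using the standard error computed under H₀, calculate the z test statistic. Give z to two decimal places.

p̂ = 185/2669 ≈ 0.069314.
SE = √(p₀(1−p₀)/n) = √(0.0564/2669) = 0.004597.
z = (0.069314 − 0.06)/0.004597 = 0.009314/0.004597 = 2.03.
Two-sided p-value ≈ 2·Φ(−2.026) = 0.0427.

z = 2.03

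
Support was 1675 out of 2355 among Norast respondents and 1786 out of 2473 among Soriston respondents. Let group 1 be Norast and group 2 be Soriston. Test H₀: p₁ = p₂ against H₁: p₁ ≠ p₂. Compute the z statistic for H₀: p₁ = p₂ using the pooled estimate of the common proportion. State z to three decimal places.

p̂₁ = 1675/2355 ≈ 0.71125, p̂₂ = 1786/2473 ≈ 0.72220.
Pooled p̂ = (1675+1786)/(2355+2473) = 3461/4828 = 0.71686.
SE = √(0.202972 × 0.000828996) = 0.01297.
z = (0.71125 − 0.72220)/0.01297 = -0.01095/0.01297 = -0.844.

z = -0.844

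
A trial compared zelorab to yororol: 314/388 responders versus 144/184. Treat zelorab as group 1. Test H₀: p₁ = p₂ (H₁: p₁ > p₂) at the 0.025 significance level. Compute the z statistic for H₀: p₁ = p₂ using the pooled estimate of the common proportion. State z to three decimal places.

z = 0.746

p̂₁ = 314/388 ≈ 0.80928, p̂₂ = 144/184 ≈ 0.78261.
Pooled p̂ = (314+144)/(388+184) = 458/572 = 0.80070.
SE = √(0.15958 × 0.0080121) = 0.03576.
z = (0.80928 − 0.78261)/0.03576 = 0.02667/0.03576 = 0.746.
p-value = P(Z > 0.746) ≈ 0.2279. With α = 0.025, fail to reject H₀.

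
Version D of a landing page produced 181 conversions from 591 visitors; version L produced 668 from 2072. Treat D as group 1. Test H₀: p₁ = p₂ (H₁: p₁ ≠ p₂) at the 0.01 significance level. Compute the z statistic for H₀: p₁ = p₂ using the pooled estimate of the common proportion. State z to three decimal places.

z = -0.742

p̂₁ = 181/591 = 0.30626, p̂₂ = 668/2072 = 0.32239.
Pooled p̂ = (181+668)/(591+2072) = 849/2663 = 0.31881.
SE = √(0.217171 × 0.00217467) = 0.02173.
z = (0.30626 − 0.32239)/0.02173 = -0.01613/0.02173 = -0.742.
p-value = 2·P(Z > 0.742) ≈ 0.4579; since p > α = 0.01, fail to reject H₀.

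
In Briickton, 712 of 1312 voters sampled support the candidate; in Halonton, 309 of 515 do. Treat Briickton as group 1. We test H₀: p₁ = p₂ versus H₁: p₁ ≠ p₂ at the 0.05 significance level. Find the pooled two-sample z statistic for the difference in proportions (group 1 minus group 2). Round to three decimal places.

p̂₁ = 712/1312 ≈ 0.54268, p̂₂ = 309/515 ≈ 0.60000.
Pooled p̂ = (712+309)/(1312+515) = 1021/1827 = 0.55884.
SE = √(0.246538 × 0.00270394) = 0.02582.
z = (0.54268 − 0.60000)/0.02582 = -0.05732/0.02582 = -2.220.
p-value = 2·P(Z > 2.220) ≈ 0.0264; since p < α = 0.05, reject H₀.

z = -2.220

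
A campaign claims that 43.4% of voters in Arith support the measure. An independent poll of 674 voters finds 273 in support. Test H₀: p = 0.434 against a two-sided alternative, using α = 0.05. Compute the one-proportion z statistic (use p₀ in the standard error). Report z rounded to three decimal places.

p̂ = 273/674 = 0.40504.
SE = √(p₀(1−p₀)/n) = √(0.24564/674) = 0.01909.
z = (0.40504 − 0.434)/0.01909 = -0.02896/0.01909 = -1.517.
p-value = 2·P(Z > 1.517) ≈ 0.1293, so at α = 0.05 we fail to reject H₀.

z = -1.517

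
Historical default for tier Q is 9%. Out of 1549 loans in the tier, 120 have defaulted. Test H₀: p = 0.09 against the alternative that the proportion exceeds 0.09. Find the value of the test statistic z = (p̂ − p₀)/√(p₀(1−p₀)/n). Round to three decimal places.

z = -1.723

p̂ = 120/1549 = 0.077469.
SE = √(p₀(1−p₀)/n) = √(0.0819/1549) = 0.007271.
z = (0.077469 − 0.09)/0.007271 = -0.012531/0.007271 = -1.723.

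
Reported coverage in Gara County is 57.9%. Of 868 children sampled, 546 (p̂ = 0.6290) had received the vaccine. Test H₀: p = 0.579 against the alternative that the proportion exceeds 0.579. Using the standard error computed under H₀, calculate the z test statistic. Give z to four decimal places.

z = 2.9856

p̂ = 546/868 ≈ 0.629032.
SE = √(p₀(1−p₀)/n) = √(0.24376/868) = 0.016758.
z = (0.629032 − 0.579)/0.016758 = 0.050032/0.016758 = 2.9856.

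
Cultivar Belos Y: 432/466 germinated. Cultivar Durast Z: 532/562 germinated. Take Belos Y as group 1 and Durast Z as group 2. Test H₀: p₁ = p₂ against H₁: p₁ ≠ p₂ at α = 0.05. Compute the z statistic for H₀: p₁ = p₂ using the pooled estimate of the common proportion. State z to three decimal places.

p̂₁ = 432/466 ≈ 0.92704, p̂₂ = 532/562 ≈ 0.94662.
Pooled p̂ = (432+532)/(466+562) = 964/1028 = 0.93774.
SE = √(p̂(1−p̂)(1/n₁+1/n₂)) = √(0.93774·0.06226·0.00392528) = √(0.000229162) = 0.01514.
z = (0.92704 − 0.94662)/0.01514 = -0.01958/0.01514 = -1.293.
p-value = 2·P(Z > 1.293) ≈ 0.1959, so at α = 0.05 we fail to reject H₀.

z = -1.293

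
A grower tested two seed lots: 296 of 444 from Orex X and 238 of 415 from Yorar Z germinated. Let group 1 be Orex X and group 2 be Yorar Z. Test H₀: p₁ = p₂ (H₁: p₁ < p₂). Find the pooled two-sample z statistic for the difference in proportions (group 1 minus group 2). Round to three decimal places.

z = 2.814

p̂₁ = 296/444 ≈ 0.66667, p̂₂ = 238/415 ≈ 0.57349.
Pooled p̂ = (296+238)/(444+415) = 534/859 = 0.62165.
SE = √(0.235201 × 0.00466189) = 0.03311.
z = (0.66667 − 0.57349)/0.03311 = 0.09318/0.03311 = 2.814.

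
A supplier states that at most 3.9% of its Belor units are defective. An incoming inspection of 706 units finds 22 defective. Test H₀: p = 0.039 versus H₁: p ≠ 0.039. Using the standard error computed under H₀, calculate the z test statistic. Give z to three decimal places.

p̂ = 22/706 = 0.031161.
SE = √(p₀(1−p₀)/n) = √(0.037479/706) = 0.007286.
z = (0.031161 − 0.039)/0.007286 = -0.007839/0.007286 = -1.076.

z = -1.076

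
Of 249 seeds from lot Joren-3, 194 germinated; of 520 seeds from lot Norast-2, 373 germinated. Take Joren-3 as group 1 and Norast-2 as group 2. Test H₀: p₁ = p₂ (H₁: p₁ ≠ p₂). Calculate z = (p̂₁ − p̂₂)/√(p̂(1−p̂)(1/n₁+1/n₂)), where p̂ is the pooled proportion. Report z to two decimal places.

z = 1.82

p̂₁ = 194/249 = 0.7791, p̂₂ = 373/520 = 0.7173.
Pooled p̂ = (194+373)/(249+520) = 567/769 = 0.7373.
SE = √(0.193679 × 0.00593914) = 0.0339.
z = (0.7791 − 0.7173)/0.0339 = 0.0618/0.0339 = 1.82.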